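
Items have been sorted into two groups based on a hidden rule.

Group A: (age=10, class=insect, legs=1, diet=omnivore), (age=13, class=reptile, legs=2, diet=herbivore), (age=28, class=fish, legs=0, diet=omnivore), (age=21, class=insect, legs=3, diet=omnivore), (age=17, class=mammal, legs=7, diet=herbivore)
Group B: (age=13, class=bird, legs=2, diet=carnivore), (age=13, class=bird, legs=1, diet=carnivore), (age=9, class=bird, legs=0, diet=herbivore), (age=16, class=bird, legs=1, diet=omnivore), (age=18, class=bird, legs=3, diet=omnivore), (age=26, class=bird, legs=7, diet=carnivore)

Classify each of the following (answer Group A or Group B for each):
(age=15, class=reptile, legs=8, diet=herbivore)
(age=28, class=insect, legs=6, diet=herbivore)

Checking candidate rules against both groups, what survives is: class is not bird.
(age=15, class=reptile, legs=8, diet=herbivore): class is reptile — has this property, so Group A. (age=28, class=insect, legs=6, diet=herbivore): class is insect — has this property, so Group A.

Group A, Group A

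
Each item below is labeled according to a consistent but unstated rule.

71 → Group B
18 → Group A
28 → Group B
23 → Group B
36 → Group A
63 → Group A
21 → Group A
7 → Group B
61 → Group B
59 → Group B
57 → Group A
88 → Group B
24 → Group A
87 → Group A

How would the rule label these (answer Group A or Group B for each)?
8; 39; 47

All 'Group A' examples share one property — multiple of 3 — and every 'Group B' example lacks it.
8: 8 = 3·2 + 2 — doesn't match, so Group B. 39: 39 = 3·13 — passes, so Group A. 47: 47 = 3·15 + 2 — doesn't match, so Group B.

Group B, Group A, Group B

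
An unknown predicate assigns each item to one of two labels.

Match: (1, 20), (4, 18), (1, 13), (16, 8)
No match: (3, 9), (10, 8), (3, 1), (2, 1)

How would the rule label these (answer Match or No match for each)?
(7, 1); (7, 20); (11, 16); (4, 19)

No match, Match, Match, Match

The common property of the 'Match' items is: max ≥ 13. No 'No match' item has it.
(7, 1): max 7, does not satisfy this → No match.
(7, 20): max 20, has this property → Match.
(11, 16): max 16, has this property → Match.
(4, 19): max 19, has this property → Match.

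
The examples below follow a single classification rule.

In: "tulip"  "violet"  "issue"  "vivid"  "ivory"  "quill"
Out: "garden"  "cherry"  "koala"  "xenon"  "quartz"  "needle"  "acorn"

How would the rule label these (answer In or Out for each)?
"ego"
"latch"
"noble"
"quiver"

The pattern is that an item is 'In' exactly when: contains 'i'.
"ego" → no 'i' → Out.
"latch" → no 'i' → Out.
"noble" → no 'i' → Out.
"quiver" → has 'i' → In.

Out, Out, Out, In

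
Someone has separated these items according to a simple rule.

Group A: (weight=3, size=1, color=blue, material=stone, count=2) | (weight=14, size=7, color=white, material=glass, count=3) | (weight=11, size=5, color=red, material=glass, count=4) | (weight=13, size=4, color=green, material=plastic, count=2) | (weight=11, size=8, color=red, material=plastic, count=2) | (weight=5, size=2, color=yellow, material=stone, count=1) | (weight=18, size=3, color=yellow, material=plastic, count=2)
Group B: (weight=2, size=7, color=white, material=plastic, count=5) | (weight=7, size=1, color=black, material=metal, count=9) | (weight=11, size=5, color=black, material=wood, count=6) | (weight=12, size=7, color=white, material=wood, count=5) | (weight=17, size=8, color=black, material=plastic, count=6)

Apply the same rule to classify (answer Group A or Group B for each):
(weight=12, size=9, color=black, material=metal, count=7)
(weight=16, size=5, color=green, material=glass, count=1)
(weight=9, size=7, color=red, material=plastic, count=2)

Group B, Group A, Group A

The classifier is using: count ≤ 4.
(weight=12, size=9, color=black, material=metal, count=7): Group B (count = 7). (weight=16, size=5, color=green, material=glass, count=1): Group A (count = 1). (weight=9, size=7, color=red, material=plastic, count=2): Group A (count = 2).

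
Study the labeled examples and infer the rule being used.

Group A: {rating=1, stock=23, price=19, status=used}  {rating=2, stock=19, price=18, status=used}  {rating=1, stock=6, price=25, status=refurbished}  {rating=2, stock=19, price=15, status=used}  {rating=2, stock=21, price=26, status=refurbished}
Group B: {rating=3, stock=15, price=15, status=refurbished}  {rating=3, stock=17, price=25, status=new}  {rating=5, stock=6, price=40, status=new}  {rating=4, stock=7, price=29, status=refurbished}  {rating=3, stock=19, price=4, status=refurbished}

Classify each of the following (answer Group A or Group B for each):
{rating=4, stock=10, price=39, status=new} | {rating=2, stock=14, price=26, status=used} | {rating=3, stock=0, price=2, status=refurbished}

Group B, Group A, Group B

Rule: rating ≤ 2. This holds for each 'Group A' example and fails for each 'Group B' one.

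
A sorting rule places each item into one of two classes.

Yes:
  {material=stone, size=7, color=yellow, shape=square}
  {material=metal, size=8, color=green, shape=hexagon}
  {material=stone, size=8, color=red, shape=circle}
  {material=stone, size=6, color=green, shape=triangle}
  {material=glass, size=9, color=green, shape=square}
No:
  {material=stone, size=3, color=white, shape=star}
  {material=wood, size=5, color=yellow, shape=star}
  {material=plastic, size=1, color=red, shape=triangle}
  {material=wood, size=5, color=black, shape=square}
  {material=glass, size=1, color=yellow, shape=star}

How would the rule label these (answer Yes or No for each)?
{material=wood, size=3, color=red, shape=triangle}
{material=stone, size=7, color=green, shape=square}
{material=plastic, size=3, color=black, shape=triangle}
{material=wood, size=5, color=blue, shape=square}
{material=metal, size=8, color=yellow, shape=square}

No, Yes, No, No, Yes

The common property of the 'Yes' items is: size ≥ 6. No 'No' item has it.
{material=wood, size=3, color=red, shape=triangle}: size = 3 — does not fit, so No.
{material=stone, size=7, color=green, shape=square}: size = 7 — satisfies this, so Yes.
{material=plastic, size=3, color=black, shape=triangle}: size = 3 — does not fit, so No.
{material=wood, size=5, color=blue, shape=square}: size = 5 — does not fit, so No.
{material=metal, size=8, color=yellow, shape=square}: size = 8 — satisfies this, so Yes.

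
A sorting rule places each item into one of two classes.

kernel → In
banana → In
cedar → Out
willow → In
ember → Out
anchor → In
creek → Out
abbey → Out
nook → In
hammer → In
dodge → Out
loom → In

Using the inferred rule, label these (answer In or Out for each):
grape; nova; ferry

Out, In, Out

The pattern is that an item is 'In' exactly when: even length.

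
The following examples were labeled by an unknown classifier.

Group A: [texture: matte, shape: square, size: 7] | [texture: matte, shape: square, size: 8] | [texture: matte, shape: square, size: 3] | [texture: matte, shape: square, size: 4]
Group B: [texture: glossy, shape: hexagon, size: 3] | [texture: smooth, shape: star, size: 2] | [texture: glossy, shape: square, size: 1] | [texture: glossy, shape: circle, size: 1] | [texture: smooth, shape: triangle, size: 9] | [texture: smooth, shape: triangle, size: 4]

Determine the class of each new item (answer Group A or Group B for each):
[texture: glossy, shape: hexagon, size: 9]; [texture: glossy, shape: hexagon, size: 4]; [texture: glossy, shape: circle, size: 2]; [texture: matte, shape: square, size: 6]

Looking at the examples, the only property every 'Group A' case has and every 'Group B' case lacks is: texture is matte.
[texture: glossy, shape: hexagon, size: 9]: texture is glossy — does not satisfy this, so Group B. [texture: glossy, shape: hexagon, size: 4]: texture is glossy — does not satisfy this, so Group B. [texture: glossy, shape: circle, size: 2]: texture is glossy — does not satisfy this, so Group B. [texture: matte, shape: square, size: 6]: texture is matte — meets the rule, so Group A.

Group B, Group B, Group B, Group A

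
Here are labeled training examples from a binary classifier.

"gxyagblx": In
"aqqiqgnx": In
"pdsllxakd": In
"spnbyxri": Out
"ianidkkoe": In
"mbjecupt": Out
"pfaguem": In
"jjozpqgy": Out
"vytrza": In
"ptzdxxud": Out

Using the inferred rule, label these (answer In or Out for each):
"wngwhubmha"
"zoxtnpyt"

In, Out

'In' ⟺ contains 'a'.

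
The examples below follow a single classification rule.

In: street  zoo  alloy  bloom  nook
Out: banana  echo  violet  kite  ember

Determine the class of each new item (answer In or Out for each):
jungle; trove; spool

Out, Out, In

Comparing the two groups points to one rule — has a double letter.
jungle: no doubled letter, does not satisfy this → Out. trove: no doubled letter, does not satisfy this → Out. spool: 'oo' doubled, matches → In.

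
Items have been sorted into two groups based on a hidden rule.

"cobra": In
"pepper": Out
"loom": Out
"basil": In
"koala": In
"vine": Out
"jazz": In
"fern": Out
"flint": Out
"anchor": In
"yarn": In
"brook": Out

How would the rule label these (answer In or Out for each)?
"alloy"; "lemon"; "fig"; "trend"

In, Out, Out, Out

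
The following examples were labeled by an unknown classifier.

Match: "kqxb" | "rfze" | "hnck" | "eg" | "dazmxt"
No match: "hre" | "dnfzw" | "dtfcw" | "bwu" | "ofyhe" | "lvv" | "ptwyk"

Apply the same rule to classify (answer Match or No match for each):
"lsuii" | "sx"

No match, Match

The classifier is using: even length.
"lsuii": No match (length 5).
"sx": Match (length 2).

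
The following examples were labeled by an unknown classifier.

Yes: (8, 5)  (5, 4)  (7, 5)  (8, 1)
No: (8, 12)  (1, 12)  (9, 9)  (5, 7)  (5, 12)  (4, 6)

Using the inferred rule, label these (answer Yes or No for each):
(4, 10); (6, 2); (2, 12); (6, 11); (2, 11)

The classifier is using: first > second.
(4, 10) → 4 < 10 → No. (6, 2) → 6 > 2 → Yes. (2, 12) → 2 < 12 → No. (6, 11) → 6 < 11 → No. (2, 11) → 2 < 11 → No.

No, Yes, No, No, No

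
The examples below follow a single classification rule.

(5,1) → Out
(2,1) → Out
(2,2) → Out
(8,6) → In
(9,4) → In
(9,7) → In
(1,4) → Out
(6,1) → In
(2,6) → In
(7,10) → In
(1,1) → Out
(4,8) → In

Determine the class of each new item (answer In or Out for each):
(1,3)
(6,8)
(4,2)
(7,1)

The distinguishing property — sum ≥ 7 — holds for all the 'In' cases and none of the 'Out' cases.
(1,3): 1+3 = 4, does not satisfy this → Out. (6,8): 6+8 = 14, has this property → In. (4,2): 4+2 = 6, does not satisfy this → Out. (7,1): 7+1 = 8, has this property → In.

Out, In, Out, In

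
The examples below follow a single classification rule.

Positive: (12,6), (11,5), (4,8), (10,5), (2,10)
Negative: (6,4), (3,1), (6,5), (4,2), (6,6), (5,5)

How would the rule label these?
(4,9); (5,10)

A rule that fits every label: max ≥ 8 — true of each 'Positive' example, false of each 'Negative' one.
(4,9): Positive (max 9). (5,10): Positive (max 10).

Positive, Positive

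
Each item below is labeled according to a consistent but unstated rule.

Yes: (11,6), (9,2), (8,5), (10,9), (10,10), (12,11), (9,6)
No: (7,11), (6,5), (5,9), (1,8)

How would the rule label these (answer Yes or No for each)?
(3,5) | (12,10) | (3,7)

No, Yes, No

The rule appears to be: first ≥ 8.
No: (3,5), since first 3. Yes: (12,10), since first 12. No: (3,7), since first 3.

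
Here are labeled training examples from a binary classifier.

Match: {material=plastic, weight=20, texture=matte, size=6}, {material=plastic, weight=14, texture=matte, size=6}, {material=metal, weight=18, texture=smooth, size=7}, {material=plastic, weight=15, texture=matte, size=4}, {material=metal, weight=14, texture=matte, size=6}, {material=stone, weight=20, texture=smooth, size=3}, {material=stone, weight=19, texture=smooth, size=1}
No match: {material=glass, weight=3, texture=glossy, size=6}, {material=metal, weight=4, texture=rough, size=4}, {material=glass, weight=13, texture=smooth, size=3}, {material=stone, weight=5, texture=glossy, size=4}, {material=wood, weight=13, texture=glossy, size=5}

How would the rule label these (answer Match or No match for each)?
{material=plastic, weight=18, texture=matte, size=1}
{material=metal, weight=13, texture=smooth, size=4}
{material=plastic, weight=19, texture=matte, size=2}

Match, No match, Match

Rule: weight ≥ 14. This holds for each 'Match' example and fails for each 'No match' one.
{material=plastic, weight=18, texture=matte, size=1}: weight = 18 — fits, so Match.
{material=metal, weight=13, texture=smooth, size=4}: weight = 13 — does not pass, so No match.
{material=plastic, weight=19, texture=matte, size=2}: weight = 19 — fits, so Match.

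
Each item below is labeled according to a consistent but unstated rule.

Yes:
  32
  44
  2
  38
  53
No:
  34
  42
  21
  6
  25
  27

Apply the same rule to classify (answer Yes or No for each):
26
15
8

Yes, No, Yes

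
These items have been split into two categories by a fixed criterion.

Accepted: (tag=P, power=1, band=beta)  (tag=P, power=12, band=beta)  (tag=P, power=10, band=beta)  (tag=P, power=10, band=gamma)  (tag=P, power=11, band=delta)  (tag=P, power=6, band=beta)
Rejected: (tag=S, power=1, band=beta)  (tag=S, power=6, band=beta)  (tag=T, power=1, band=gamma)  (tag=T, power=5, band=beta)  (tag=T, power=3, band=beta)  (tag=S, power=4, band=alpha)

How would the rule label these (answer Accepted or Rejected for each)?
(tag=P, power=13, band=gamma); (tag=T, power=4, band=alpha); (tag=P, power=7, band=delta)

Accepted, Rejected, Accepted

The simplest hypothesis consistent with all the labels is: tag is P.
(tag=P, power=13, band=gamma) — tag is P, hence Accepted.
(tag=T, power=4, band=alpha) — tag is T, hence Rejected.
(tag=P, power=7, band=delta) — tag is P, hence Accepted.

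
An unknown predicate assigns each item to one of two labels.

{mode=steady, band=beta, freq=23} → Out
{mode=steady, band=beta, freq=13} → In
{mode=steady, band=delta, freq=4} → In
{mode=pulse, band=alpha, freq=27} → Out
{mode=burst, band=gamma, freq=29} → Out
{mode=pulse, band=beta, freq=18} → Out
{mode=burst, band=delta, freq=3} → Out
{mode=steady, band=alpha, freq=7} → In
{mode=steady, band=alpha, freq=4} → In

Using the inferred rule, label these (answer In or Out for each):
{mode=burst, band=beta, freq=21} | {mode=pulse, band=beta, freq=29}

Out, Out

The simplest hypothesis consistent with all the labels is: mode is steady AND freq ≤ 13.
{mode=burst, band=beta, freq=21} — mode is burst, freq = 21, hence Out. {mode=pulse, band=beta, freq=29} — mode is pulse, freq = 29, hence Out.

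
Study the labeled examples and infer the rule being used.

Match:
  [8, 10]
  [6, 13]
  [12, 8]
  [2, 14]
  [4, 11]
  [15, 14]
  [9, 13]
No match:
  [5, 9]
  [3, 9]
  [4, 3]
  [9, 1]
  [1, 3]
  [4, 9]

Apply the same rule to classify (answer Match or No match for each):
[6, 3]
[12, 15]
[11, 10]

The rule appears to be: sum ≥ 15.
No match: [6, 3], since 6+3 = 9.
Match: [12, 15], since 12+15 = 27.
Match: [11, 10], since 11+10 = 21.

No match, Match, Match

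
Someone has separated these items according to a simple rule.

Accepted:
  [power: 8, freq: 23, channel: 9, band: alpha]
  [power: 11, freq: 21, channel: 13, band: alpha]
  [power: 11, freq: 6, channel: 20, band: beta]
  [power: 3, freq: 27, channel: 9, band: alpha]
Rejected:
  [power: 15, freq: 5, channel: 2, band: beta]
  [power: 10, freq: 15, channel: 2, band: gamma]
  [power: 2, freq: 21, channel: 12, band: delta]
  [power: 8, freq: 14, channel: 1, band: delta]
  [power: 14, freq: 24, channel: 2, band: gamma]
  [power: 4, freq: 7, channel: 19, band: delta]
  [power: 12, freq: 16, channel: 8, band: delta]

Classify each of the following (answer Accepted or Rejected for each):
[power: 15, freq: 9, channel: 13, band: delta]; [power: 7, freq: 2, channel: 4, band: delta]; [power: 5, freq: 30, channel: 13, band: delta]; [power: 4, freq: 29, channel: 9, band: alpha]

The rule appears to be: band is alpha OR freq = 6.
Rejected: [power: 15, freq: 9, channel: 13, band: delta], since band is delta, freq = 9.
Rejected: [power: 7, freq: 2, channel: 4, band: delta], since band is delta, freq = 2.
Rejected: [power: 5, freq: 30, channel: 13, band: delta], since band is delta, freq = 30.
Accepted: [power: 4, freq: 29, channel: 9, band: alpha], since band is alpha, freq = 29.

Rejected, Rejected, Rejected, Accepted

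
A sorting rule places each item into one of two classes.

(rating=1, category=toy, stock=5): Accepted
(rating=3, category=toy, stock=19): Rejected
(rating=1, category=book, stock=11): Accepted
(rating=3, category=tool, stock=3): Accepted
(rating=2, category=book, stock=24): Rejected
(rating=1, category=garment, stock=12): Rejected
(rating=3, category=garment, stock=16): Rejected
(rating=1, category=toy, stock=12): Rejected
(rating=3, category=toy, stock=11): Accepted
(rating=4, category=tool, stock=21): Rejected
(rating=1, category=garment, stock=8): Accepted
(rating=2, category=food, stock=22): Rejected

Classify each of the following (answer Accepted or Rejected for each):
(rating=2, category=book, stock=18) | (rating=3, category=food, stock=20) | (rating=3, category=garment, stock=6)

One predicate separates the groups cleanly: stock ≤ 11.
(rating=2, category=book, stock=18): Rejected (stock = 18).
(rating=3, category=food, stock=20): Rejected (stock = 20).
(rating=3, category=garment, stock=6): Accepted (stock = 6).

Rejected, Rejected, Accepted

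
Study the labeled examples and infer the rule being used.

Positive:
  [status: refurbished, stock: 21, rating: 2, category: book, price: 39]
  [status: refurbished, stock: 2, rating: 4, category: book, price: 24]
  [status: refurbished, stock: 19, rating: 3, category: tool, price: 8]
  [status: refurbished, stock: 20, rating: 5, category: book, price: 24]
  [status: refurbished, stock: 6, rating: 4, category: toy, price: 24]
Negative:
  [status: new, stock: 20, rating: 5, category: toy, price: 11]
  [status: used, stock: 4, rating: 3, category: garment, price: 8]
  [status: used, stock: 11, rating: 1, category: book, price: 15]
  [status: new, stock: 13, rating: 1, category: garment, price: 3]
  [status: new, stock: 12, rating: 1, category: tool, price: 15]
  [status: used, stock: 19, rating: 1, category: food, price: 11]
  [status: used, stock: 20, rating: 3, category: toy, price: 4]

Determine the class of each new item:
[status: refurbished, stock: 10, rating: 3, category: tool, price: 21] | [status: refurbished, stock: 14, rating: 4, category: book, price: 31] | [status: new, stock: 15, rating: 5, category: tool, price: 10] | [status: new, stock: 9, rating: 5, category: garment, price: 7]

Positive, Positive, Negative, Negative

Comparing the two groups points to one rule — status is refurbished.
[status: refurbished, stock: 10, rating: 3, category: tool, price: 21] — status is refurbished, hence Positive.
[status: refurbished, stock: 14, rating: 4, category: book, price: 31] — status is refurbished, hence Positive.
[status: new, stock: 15, rating: 5, category: tool, price: 10] — status is new, hence Negative.
[status: new, stock: 9, rating: 5, category: garment, price: 7] — status is new, hence Negative.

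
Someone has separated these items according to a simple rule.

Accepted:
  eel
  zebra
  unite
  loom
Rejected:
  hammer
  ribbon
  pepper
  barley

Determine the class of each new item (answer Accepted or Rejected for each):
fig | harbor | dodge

The pattern is that an item is 'Accepted' exactly when: length ≤ 5.
fig: length 3, has this property → Accepted.
harbor: length 6, does not satisfy this → Rejected.
dodge: length 5, has this property → Accepted.

Accepted, Rejected, Accepted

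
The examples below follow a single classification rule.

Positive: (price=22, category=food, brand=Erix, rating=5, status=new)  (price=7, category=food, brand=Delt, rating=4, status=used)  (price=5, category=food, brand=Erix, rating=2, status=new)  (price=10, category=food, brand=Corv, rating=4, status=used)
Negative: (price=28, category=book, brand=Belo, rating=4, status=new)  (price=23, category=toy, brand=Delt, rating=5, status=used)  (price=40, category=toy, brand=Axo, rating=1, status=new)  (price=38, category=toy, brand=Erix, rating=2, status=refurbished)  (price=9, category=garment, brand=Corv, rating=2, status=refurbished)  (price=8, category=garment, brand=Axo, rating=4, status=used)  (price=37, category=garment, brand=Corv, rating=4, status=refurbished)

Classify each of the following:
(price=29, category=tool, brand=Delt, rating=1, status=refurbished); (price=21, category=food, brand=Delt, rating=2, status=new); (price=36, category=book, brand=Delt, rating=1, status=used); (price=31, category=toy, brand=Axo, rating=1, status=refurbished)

Negative, Positive, Negative, Negative

The classifier is using: category is food.
(price=29, category=tool, brand=Delt, rating=1, status=refurbished): category is tool, does not fit → Negative.
(price=21, category=food, brand=Delt, rating=2, status=new): category is food, fits → Positive.
(price=36, category=book, brand=Delt, rating=1, status=used): category is book, does not fit → Negative.
(price=31, category=toy, brand=Axo, rating=1, status=refurbished): category is toy, does not fit → Negative.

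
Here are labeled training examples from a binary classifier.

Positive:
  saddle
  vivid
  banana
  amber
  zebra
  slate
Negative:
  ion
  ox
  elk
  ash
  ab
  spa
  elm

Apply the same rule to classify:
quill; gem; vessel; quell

The simplest hypothesis consistent with all the labels is: length ≥ 5.
quill: length 5 — fits, so Positive.
gem: length 3 — fails this test, so Negative.
vessel: length 6 — fits, so Positive.
quell: length 5 — fits, so Positive.

Positive, Negative, Positive, Positive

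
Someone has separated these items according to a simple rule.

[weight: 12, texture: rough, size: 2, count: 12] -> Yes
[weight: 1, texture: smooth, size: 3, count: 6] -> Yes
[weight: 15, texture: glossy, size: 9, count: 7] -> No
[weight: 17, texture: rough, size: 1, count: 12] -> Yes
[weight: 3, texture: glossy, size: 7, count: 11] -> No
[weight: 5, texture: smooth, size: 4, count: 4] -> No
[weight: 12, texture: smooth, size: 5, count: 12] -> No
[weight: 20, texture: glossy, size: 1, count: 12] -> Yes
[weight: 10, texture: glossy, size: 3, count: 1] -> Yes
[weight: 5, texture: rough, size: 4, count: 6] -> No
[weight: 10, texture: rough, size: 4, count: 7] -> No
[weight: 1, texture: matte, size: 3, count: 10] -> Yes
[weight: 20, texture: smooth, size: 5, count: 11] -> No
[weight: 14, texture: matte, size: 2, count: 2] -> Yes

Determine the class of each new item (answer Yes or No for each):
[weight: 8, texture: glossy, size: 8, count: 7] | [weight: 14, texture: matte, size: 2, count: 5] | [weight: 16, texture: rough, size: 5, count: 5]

No, Yes, No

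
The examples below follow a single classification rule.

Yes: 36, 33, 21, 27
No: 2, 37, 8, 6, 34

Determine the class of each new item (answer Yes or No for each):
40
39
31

The pattern is that an item is 'Yes' exactly when: multiple of 3 AND at least 8.
40 — 40 = 3·13 + 1, 40 ≥ 8, hence No. 39 — 39 = 3·13, 39 ≥ 8, hence Yes. 31 — 31 = 3·10 + 1, 31 ≥ 8, hence No.

No, Yes, No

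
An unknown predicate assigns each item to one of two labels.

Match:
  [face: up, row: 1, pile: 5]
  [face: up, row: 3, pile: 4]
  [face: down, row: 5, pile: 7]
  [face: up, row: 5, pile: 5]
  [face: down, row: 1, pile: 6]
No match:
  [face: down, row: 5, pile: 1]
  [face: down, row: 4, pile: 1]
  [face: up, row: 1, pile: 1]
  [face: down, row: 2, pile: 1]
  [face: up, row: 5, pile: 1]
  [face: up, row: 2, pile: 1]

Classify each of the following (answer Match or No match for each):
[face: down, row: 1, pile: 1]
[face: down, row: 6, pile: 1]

The classifier is using: pile ≥ 4.
[face: down, row: 1, pile: 1] → pile = 1 → No match. [face: down, row: 6, pile: 1] → pile = 1 → No match.

No match, No match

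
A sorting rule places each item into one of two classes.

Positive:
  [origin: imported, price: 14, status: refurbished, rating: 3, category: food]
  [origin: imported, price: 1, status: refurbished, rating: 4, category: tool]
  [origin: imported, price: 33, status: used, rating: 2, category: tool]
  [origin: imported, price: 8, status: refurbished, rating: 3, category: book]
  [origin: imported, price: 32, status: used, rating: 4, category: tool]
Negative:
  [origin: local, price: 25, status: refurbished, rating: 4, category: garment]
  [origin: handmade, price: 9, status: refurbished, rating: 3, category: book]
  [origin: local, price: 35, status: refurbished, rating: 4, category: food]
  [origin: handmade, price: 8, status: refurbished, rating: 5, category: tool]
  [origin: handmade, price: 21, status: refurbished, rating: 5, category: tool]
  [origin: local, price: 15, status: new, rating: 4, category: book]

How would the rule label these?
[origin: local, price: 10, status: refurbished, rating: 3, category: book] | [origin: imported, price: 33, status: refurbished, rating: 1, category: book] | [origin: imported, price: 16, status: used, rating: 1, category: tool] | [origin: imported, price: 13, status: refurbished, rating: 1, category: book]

Negative, Positive, Positive, Positive

Rule: origin is imported. This holds for each 'Positive' example and fails for each 'Negative' one.
[origin: local, price: 10, status: refurbished, rating: 3, category: book]: origin is local, does not pass → Negative. [origin: imported, price: 33, status: refurbished, rating: 1, category: book]: origin is imported, checks out → Positive. [origin: imported, price: 16, status: used, rating: 1, category: tool]: origin is imported, checks out → Positive. [origin: imported, price: 13, status: refurbished, rating: 1, category: book]: origin is imported, checks out → Positive.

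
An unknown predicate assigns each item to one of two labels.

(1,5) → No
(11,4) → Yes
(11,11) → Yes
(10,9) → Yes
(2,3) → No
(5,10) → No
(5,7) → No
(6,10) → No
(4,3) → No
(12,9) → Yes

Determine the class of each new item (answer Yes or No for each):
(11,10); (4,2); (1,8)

Yes, No, No

The classifier is using: first ≥ 7.
(11,10): first 11, passes → Yes. (4,2): first 4, does not satisfy this → No. (1,8): first 1, does not satisfy this → No.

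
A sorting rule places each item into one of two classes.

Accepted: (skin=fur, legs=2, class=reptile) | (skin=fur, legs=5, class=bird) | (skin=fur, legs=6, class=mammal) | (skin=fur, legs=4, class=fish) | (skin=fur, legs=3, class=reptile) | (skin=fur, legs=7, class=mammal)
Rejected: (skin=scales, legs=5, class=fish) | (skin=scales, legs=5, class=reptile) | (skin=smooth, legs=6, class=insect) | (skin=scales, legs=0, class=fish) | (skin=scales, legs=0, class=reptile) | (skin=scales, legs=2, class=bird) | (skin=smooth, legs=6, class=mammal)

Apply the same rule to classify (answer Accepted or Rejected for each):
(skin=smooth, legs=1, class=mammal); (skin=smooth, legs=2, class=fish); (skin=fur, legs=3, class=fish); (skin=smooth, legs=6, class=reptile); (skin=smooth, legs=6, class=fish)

Rejected, Rejected, Accepted, Rejected, Rejected

The rule appears to be: skin is fur.
(skin=smooth, legs=1, class=mammal): skin is smooth — does not satisfy this, so Rejected.
(skin=smooth, legs=2, class=fish): skin is smooth — does not satisfy this, so Rejected.
(skin=fur, legs=3, class=fish): skin is fur — matches, so Accepted.
(skin=smooth, legs=6, class=reptile): skin is smooth — does not satisfy this, so Rejected.
(skin=smooth, legs=6, class=fish): skin is smooth — does not satisfy this, so Rejected.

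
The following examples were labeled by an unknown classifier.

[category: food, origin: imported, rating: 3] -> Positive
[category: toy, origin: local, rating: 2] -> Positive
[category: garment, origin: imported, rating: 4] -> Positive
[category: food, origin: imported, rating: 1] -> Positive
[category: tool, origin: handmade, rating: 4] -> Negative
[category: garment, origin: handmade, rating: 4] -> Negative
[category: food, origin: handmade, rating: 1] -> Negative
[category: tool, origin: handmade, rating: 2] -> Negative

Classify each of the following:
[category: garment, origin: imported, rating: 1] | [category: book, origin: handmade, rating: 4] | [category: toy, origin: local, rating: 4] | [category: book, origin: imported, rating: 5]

Positive, Negative, Positive, Positive

Rule: origin is not handmade. This holds for each 'Positive' example and fails for each 'Negative' one.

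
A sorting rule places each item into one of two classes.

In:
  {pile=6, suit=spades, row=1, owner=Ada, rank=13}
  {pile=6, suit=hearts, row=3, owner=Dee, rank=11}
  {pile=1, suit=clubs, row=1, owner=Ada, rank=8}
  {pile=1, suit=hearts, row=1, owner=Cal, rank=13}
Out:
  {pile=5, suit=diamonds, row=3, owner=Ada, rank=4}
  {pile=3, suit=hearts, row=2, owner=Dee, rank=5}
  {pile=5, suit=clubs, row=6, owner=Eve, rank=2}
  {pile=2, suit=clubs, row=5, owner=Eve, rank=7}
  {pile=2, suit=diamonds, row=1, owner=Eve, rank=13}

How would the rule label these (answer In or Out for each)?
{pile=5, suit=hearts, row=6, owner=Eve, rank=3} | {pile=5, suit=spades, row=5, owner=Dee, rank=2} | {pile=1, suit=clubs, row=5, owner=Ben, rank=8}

Out, Out, In

The common property of the 'In' items is: pile = 1 OR pile = 6. No 'Out' item has it.
{pile=5, suit=hearts, row=6, owner=Eve, rank=3}: pile = 5, fails the rule → Out.
{pile=5, suit=spades, row=5, owner=Dee, rank=2}: pile = 5, fails the rule → Out.
{pile=1, suit=clubs, row=5, owner=Ben, rank=8}: pile = 1, satisfies this → In.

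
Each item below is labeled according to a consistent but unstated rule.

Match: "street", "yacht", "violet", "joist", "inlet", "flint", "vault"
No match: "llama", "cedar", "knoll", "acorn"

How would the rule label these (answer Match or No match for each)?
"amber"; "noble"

No match, No match

The simplest hypothesis consistent with all the labels is: contains 't'.
"amber": no 't', fails this test → No match.
"noble": no 't', fails this test → No match.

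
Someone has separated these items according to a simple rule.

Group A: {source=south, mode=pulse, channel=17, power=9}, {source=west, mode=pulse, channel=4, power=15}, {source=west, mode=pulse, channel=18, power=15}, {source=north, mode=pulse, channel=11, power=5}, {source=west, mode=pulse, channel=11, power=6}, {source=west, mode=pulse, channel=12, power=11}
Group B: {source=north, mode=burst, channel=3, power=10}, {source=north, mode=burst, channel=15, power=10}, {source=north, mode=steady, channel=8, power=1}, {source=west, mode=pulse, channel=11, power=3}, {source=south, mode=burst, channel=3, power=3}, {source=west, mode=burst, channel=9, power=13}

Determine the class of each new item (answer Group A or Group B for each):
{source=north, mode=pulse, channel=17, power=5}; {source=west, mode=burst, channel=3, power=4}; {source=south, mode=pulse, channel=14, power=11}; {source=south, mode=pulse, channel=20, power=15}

Group A, Group B, Group A, Group A

The distinguishing property — mode is pulse AND power ≥ 5 — holds for all the 'Group A' cases and none of the 'Group B' cases.
{source=north, mode=pulse, channel=17, power=5} → mode is pulse, power = 5 → Group A.
{source=west, mode=burst, channel=3, power=4} → mode is burst, power = 4 → Group B.
{source=south, mode=pulse, channel=14, power=11} → mode is pulse, power = 11 → Group A.
{source=south, mode=pulse, channel=20, power=15} → mode is pulse, power = 15 → Group A.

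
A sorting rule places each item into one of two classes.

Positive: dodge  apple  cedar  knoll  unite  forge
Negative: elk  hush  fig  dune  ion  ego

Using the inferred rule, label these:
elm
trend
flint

Negative, Positive, Positive

The rule appears to be: length 5.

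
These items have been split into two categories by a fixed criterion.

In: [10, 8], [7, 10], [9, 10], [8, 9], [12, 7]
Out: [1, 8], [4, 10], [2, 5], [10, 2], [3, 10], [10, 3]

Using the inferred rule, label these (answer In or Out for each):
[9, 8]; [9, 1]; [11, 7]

Rule: sum ≥ 17. This holds for each 'In' example and fails for each 'Out' one.
In: [9, 8], since 9+8 = 17. Out: [9, 1], since 9+1 = 10. In: [11, 7], since 11+7 = 18.

In, Out, In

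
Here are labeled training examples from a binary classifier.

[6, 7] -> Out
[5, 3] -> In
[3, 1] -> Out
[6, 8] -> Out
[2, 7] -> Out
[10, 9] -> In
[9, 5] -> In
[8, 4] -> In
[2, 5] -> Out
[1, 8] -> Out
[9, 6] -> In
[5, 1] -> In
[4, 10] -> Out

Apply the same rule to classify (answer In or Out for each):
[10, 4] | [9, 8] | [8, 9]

In, In, Out

The rule appears to be: first > second AND sum ≥ 6.
[10, 4] — 10 > 4, 10+4 = 14, hence In.
[9, 8] — 9 > 8, 9+8 = 17, hence In.
[8, 9] — 8 < 9, 8+9 = 17, hence Out.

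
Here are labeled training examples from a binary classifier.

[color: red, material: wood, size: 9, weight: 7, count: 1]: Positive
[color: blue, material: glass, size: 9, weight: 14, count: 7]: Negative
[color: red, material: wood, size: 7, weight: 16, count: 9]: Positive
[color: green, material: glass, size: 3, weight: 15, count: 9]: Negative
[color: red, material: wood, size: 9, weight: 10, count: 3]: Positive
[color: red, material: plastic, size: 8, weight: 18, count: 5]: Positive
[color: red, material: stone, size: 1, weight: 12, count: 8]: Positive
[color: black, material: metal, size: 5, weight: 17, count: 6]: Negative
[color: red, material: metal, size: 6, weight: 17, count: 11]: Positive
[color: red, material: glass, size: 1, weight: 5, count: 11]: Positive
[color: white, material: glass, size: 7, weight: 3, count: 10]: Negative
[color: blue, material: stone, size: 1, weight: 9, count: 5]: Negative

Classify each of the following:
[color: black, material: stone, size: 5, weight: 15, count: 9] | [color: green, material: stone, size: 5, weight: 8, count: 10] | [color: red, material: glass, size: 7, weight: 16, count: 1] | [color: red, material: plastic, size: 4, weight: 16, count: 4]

Negative, Negative, Positive, Positive

'Positive' ⟺ color is red.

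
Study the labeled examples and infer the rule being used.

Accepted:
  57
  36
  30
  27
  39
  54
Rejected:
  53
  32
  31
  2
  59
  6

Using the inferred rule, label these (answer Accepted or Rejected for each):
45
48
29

Rule: multiple of 3 AND at least 27. This holds for each 'Accepted' example and fails for each 'Rejected' one.
45 → 45 = 3·15, 45 ≥ 27 → Accepted. 48 → 48 = 3·16, 48 ≥ 27 → Accepted. 29 → 29 = 3·9 + 2, 29 ≥ 27 → Rejected.

Accepted, Accepted, Rejected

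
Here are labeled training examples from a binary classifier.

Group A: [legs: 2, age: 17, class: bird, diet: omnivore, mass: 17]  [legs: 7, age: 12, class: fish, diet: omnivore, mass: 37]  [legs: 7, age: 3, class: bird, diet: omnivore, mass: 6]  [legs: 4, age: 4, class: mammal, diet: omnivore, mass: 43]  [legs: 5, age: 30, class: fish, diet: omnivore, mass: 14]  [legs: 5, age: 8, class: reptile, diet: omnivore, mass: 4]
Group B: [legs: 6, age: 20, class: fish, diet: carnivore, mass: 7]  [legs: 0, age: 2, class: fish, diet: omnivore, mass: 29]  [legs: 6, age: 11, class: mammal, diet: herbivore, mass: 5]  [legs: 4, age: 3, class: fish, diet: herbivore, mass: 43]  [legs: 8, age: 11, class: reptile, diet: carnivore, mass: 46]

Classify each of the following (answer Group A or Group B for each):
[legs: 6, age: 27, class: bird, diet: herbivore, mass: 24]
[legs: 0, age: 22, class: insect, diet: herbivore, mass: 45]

The classifier is using: diet is omnivore AND age ≥ 3.
[legs: 6, age: 27, class: bird, diet: herbivore, mass: 24]: diet is herbivore, age = 27 — doesn't match, so Group B. [legs: 0, age: 22, class: insect, diet: herbivore, mass: 45]: diet is herbivore, age = 22 — doesn't match, so Group B.

Group B, Group B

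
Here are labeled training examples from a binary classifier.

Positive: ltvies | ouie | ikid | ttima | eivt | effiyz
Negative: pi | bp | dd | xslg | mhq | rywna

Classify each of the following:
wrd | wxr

The common property of the 'Positive' items is: has ≥ 2 vowels. No 'Negative' item has it.
wrd — 0 vowels, hence Negative. wxr — 0 vowels, hence Negative.

Negative, Negative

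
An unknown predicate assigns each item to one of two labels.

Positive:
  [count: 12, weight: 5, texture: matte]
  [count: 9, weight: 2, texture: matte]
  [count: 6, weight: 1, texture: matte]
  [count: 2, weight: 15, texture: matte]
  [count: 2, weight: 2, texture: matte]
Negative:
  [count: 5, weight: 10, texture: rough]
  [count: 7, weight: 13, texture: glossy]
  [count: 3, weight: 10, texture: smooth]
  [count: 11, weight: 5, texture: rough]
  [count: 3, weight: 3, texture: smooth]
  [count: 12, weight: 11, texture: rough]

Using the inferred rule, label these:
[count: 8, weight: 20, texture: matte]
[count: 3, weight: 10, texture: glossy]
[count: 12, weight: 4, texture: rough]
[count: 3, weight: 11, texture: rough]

Positive, Negative, Negative, Negative

The common property of the 'Positive' items is: texture is matte. No 'Negative' item has it.
[count: 8, weight: 20, texture: matte] → texture is matte → Positive. [count: 3, weight: 10, texture: glossy] → texture is glossy → Negative. [count: 12, weight: 4, texture: rough] → texture is rough → Negative. [count: 3, weight: 11, texture: rough] → texture is rough → Negative.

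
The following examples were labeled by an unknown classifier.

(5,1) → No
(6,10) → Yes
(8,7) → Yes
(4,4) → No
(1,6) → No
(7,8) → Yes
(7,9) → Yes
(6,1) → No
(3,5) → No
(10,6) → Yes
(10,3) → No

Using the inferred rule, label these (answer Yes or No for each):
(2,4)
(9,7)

No, Yes

A rule that fits every label: sum ≥ 15 — true of each 'Yes' example, false of each 'No' one.
No: (2,4), since 2+4 = 6.
Yes: (9,7), since 9+7 = 16.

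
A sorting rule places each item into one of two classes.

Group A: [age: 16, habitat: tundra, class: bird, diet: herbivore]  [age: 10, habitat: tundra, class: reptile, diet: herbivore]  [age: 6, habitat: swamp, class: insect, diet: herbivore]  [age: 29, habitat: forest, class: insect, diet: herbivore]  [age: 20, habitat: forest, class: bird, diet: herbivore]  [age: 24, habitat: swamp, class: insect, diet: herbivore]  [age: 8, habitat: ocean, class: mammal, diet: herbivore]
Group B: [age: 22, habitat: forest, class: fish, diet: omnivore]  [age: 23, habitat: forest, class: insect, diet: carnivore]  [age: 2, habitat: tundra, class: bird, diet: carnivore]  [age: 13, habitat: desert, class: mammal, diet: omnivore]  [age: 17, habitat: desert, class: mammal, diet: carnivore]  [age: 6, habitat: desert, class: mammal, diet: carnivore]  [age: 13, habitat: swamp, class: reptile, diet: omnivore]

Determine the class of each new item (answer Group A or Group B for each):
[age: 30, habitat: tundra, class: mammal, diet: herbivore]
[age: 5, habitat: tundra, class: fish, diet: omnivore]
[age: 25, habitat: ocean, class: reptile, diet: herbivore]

Group A, Group B, Group A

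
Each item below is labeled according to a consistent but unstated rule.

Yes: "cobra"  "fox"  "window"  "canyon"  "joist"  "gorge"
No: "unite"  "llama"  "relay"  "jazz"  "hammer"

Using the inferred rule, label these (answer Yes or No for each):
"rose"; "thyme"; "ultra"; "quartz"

Yes, No, No, No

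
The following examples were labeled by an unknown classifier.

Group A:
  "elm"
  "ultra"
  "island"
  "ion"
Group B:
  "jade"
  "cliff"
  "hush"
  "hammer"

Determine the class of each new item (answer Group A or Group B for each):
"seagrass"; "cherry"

Group B, Group B

Comparing the two groups points to one rule — starts with a vowel.
"seagrass": starts with 's' — fails the rule, so Group B.
"cherry": starts with 'c' — fails the rule, so Group B.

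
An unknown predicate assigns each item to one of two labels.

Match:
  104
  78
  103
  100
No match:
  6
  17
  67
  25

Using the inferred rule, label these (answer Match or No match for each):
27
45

No match, No match

The rule appears to be: at least 78.
27: 27 < 78 — lacks this property, so No match. 45: 45 < 78 — lacks this property, so No match.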